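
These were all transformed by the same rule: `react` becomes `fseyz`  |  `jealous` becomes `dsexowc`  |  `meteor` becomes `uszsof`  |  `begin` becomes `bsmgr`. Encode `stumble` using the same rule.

czwubxs

Each letter's alphabet position (a=0..z=25) is mapped through 23·x+4 mod 26 — an affine cipher.
For stumble: s(18)→23·18+4≡2=c; t(19)→23·19+4≡25=z; u(20)→23·20+4≡22=w; m(12)→23·12+4≡20=u; b(1)→23·1+4≡1=b; l(11)→23·11+4≡23=x; e(4)→23·4+4≡18=s (all mod 26).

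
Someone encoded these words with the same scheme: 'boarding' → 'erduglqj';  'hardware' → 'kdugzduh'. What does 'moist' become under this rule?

prlvw

Compare letters: b→e is +3, o→r is +3, a→d is +3 — a constant shift. It's a constant shift of +3 (ROT3).
For moist: m+3=p, o+3=r, i+3=l, s+3=v, t+3=w.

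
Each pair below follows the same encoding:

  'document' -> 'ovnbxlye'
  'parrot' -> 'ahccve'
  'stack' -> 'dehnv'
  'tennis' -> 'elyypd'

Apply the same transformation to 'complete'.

The rule splits by letter class: vowels +7, consonants +11.
Applying it to complete: c(cons)+11=n, o(vowel)+7=v, m(cons)+11=x, p(cons)+11=a, l(cons)+11=w, e(vowel)+7=l, t(cons)+11=e, e(vowel)+7=l.

nvxawlel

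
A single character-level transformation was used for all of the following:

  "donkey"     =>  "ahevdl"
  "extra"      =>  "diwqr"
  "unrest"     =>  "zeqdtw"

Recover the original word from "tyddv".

sleek

d(3)→a(0) and o(14)→h(7) fit y≡3x+17 (mod 26); the inverse of 3 mod 26 is 9. Each letter's alphabet position (a=0..z=25) is mapped through 3·x+17 mod 26 — an affine cipher.
Undoing it on tyddv: t(19)→9·(19−17)≡18=s; y(24)→9·(24−17)≡11=l; d(3)→9·(3−17)≡4=e; d(3)→9·(3−17)≡4=e; v(21)→9·(21−17)≡10=k (all mod 26).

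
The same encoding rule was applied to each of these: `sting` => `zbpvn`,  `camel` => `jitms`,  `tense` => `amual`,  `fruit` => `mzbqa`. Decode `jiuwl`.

canoe

Shifts by position in sting: pos 0: s→z (+7), pos 1: t→b (+8), pos 2: i→p (+7), pos 3: n→v (+8) — repeating every 2. The shifts repeat in a cycle of length 2: positions 0,1,… shift by +7, +8, then the pattern repeats.
Decoding jiuwl: j−7=c, i−8=a, u−7=n, w−8=o, l−7=e.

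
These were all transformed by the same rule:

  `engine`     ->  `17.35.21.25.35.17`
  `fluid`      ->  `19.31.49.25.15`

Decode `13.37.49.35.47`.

count

e(#5)→17 and n(#14)→35: differences scale by 2, so n = 2·pos + 7. Each letter becomes 2×(its alphabet position, a=1..z=26) + 7.
Undoing it on 13.37.49.35.47: 13→(13−7)÷2=3=c, 37→(37−7)÷2=15=o, 49→(49−7)÷2=21=u, 35→(35−7)÷2=14=n, 47→(47−7)÷2=20=t.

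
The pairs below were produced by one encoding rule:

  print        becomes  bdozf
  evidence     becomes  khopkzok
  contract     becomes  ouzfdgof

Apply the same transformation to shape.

etgbk

The shift depends on letter class: consonant p→b is +12, but vowel i→o is +6. Two shifts are in play — +6 for a/e/i/o/u, +12 for every other letter.
On shape: s(cons)+12=e, h(cons)+12=t, a(vowel)+6=g, p(cons)+12=b, e(vowel)+6=k.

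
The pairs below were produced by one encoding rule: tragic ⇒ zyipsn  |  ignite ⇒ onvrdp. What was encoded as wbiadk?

In tragic: t→z is +6, r→y is +7, a→i is +8, g→p is +9 — the shift increases by 1 each position. Letter i (0-indexed) is shifted by i+6, so successive shifts are 6, 7, 8, ….
Decoding wbiadk: w−6=q, b−7=u, i−8=a, a−9=r, d−10=t, k−11=z.

quartz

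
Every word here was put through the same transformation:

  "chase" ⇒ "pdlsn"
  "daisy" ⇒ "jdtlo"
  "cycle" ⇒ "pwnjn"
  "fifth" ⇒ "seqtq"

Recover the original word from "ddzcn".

The output letters match the input read backwards, each shifted +11: chase reversed is esahc. The word is reversed, then every letter is shifted forward by 11.
Undoing it on ddzcn: shift back: d−11=s, d−11=s, z−11=o, c−11=r, n−11=c → ssorc; then reverse → cross.

cross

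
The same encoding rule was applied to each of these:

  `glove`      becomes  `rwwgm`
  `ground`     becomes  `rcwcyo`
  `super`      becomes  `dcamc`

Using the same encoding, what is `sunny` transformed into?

The shift depends on letter class: consonant g→r is +11, but vowel o→w is +8. Two shifts are in play — +8 for a/e/i/o/u, +11 for every other letter.
For sunny: s(cons)+11=d, u(vowel)+8=c, n(cons)+11=y, n(cons)+11=y, y(cons)+11=j.

dcyyj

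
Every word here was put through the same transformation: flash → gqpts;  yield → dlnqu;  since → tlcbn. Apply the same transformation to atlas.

f(5)→g(6) and l(11)→q(16) fit y≡19x+15 (mod 26); the inverse of 19 mod 26 is 11. This is an affine cipher: with a=0,…,z=25, each position x becomes (19x+15) mod 26.
On atlas: a(0)→19·0+15≡15=p; t(19)→19·19+15≡12=m; l(11)→19·11+15≡16=q; a(0)→19·0+15≡15=p; s(18)→19·18+15≡19=t (all mod 26).

pmqpt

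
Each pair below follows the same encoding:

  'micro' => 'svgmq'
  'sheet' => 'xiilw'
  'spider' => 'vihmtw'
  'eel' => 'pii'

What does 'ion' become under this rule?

The output letters match the input read backwards, each shifted +4: micro reversed is orcim. Two steps: reverse the string, then apply a Caesar shift of +4.
Applying it to ion: reverse → noi; then shift: n+4=r, o+4=s, i+4=m.

rsm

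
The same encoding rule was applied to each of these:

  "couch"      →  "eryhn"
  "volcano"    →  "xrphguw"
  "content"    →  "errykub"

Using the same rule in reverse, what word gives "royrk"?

The shift increases by 1 at each position, starting from +2: 2, 3, 4, ….
Reversing it on royrk: r−2=p, o−3=l, y−4=u, r−5=m, k−6=e.

plume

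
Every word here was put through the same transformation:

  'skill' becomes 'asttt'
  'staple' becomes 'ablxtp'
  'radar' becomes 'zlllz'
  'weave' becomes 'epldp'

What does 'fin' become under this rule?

The shift depends on letter class: consonant s→a is +8, but vowel i→t is +11. Vowels shift forward by 11 and consonants shift forward by 8.
For fin: f(cons)+8=n, i(vowel)+11=t, n(cons)+8=v.

ntv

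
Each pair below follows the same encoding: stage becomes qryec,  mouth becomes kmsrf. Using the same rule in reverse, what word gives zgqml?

This is a Caesar cipher with shift 24.
Decoding zgqml: z−24=b, g−24=i, q−24=s, m−24=o, l−24=n.

bison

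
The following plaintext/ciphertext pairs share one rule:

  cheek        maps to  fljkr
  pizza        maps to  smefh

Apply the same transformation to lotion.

osyovv

In cheek: c→f is +3, h→l is +4, e→j is +5, e→k is +6 — the shift increases by 1 each position. The shift increases by 1 at each position, starting from +3: 3, 4, 5, ….
For lotion: l+3=o, o+4=s, t+5=y, i+6=o, o+7=v, n+8=v.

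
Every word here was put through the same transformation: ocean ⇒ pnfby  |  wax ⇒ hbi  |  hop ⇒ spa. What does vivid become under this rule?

Two shifts are in play — +1 for a/e/i/o/u, +11 for every other letter.
For vivid: v(cons)+11=g, i(vowel)+1=j, v(cons)+11=g, i(vowel)+1=j, d(cons)+11=o.

gjgjo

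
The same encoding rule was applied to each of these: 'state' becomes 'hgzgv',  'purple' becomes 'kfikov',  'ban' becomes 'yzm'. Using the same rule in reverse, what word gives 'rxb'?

Each pair mirrors across the alphabet (s↔h, t↔g, a↔z): positions sum to 25. Letters are reflected about the middle of the alphabet (position → 25−position): Atbash.
Undoing it on rxb: r↔i, x↔c, b↔y.

icy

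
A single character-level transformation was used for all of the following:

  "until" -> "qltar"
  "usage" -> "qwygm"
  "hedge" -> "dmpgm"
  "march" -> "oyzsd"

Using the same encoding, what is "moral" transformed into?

oizyr

This is an affine cipher: with a=0,…,z=25, each position x becomes (23x+24) mod 26.
For moral: m(12)→23·12+24≡14=o; o(14)→23·14+24≡8=i; r(17)→23·17+24≡25=z; a(0)→23·0+24≡24=y; l(11)→23·11+24≡17=r (all mod 26).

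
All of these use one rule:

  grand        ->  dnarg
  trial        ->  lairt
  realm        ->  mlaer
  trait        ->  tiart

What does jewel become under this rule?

The word is simply reversed.
On jewel: reverse → lewej.

lewej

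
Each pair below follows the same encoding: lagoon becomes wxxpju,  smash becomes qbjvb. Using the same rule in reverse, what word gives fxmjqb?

Read the word backwards and shift each letter +9.
Undoing it on fxmjqb: shift back: f−9=w, x−9=o, m−9=d, j−9=a, q−9=h, b−9=s → wodahs; then reverse → shadow.

shadow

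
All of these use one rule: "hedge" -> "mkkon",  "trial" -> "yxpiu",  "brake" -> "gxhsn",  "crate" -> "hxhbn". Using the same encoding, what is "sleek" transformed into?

In hedge: h→m is +5, e→k is +6, d→k is +7, g→o is +8 — the shift increases by 1 each position. Each letter shifts forward by (position + 5), i.e. 5, 6, 7, … — the shift grows by one for each successive letter.
For sleek: s+5=x, l+6=r, e+7=l, e+8=m, k+9=t.

xrlmt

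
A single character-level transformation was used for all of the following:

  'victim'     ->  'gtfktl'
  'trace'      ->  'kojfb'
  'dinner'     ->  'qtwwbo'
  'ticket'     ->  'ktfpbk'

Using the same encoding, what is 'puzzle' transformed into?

Each letter's alphabet position (a=0..z=25) is mapped through 11·x+9 mod 26 — an affine cipher.
For puzzle: p(15)→11·15+9≡18=s; u(20)→11·20+9≡21=v; z(25)→11·25+9≡24=y; z(25)→11·25+9≡24=y; l(11)→11·11+9≡0=a; e(4)→11·4+9≡1=b (all mod 26).

svyyab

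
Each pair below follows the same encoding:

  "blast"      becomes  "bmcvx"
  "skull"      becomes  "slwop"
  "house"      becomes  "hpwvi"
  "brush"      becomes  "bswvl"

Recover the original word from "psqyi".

In blast: b→b is +0, l→m is +1, a→c is +2, s→v is +3 — the shift increases by 1 each position. Each letter shifts forward by its position index (0, 1, 2, …) — the shift grows by one for each successive letter.
Reversing it on psqyi: p−0=p, s−1=r, q−2=o, y−3=v, i−4=e.

prove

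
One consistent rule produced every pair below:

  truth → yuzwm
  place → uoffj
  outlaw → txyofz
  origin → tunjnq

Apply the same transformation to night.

sllky

Shifts by position in truth: pos 0: t→y (+5), pos 1: r→u (+3), pos 2: u→z (+5), pos 3: t→w (+3) — repeating every 2. A repeating key of period 2 is used — shifts +5, +3 over and over.
For night: n+5=s, i+3=l, g+5=l, h+3=k, t+5=y.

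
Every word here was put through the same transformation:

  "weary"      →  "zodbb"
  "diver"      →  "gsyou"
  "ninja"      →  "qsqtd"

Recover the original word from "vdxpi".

stuff

It's a Vigenère-style cipher with numeric key [3,10]: position i shifts by key[i mod 2].
Reversing it on vdxpi: v−3=s, d−10=t, x−3=u, p−10=f, i−3=f.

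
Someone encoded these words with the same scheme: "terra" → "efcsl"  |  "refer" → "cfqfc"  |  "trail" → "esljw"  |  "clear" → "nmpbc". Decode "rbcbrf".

It's a Vigenère-style cipher with numeric key [11,1]: position i shifts by key[i mod 2].
Reversing it on rbcbrf: r−11=g, b−1=a, c−11=r, b−1=a, r−11=g, f−1=e.

garage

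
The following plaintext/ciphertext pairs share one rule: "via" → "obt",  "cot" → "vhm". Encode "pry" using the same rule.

ikr

Every letter moves 19 places later in the alphabet, wrapping around z→a.
For pry: p+19=i, r+19=k, y+19=r.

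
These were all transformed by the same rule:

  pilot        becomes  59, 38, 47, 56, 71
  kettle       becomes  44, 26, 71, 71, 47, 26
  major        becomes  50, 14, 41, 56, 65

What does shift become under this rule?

68, 35, 38, 29, 71

p(#16)→59 and i(#9)→38: differences scale by 3, so n = 3·pos + 11. The formula is n = 3×(alphabet index, a=1) + 11.
For shift: s=19→68, h=8→35, i=9→38, f=6→29, t=20→71.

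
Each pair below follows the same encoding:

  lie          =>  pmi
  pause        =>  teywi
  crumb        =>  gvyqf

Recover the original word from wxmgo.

Every letter moves 4 places later in the alphabet, wrapping around z→a.
Reversing it on wxmgo: w−4=s, x−4=t, m−4=i, g−4=c, o−4=k.

stick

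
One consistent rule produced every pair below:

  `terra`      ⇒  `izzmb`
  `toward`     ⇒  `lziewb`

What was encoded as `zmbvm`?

The output letters match the input read backwards, each shifted +8: terra reversed is arret. Two steps: reverse the string, then apply a Caesar shift of +8.
Reversing it on zmbvm: shift back: z−8=r, m−8=e, b−8=t, v−8=n, m−8=e → retne; then reverse → enter.

enter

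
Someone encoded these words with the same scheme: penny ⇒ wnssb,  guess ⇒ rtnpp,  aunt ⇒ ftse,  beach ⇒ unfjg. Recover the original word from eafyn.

Each letter's alphabet position (a=0..z=25) is mapped through 15·x+5 mod 26 — an affine cipher.
Reversing it on eafyn: e(4)→7·(4−5)≡19=t; a(0)→7·(0−5)≡17=r; f(5)→7·(5−5)≡0=a; y(24)→7·(24−5)≡3=d; n(13)→7·(13−5)≡4=e (all mod 26).

trade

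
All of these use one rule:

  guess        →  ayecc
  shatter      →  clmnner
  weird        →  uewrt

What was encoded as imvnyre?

g(6)→a(0) and u(20)→y(24) fit y≡11x+12 (mod 26); the inverse of 11 mod 26 is 19. Treating letters as 0–25, the rule is x ↦ 11x + 12 (mod 26).
Decoding imvnyre: i(8)→19·(8−12)≡2=c; m(12)→19·(12−12)≡0=a; v(21)→19·(21−12)≡15=p; n(13)→19·(13−12)≡19=t; y(24)→19·(24−12)≡20=u; r(17)→19·(17−12)≡17=r; e(4)→19·(4−12)≡4=e (all mod 26).

capture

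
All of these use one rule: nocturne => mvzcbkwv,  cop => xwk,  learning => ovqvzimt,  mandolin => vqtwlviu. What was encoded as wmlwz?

The output letters match the input read backwards, each shifted +8: nocturne reversed is enrutcon. Two steps: reverse the string, then apply a Caesar shift of +8.
Decoding wmlwz: shift back: w−8=o, m−8=e, l−8=d, w−8=o, z−8=r → oedor; then reverse → rodeo.

rodeo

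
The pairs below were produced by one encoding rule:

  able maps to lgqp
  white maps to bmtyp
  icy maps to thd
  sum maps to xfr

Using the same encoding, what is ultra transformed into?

The shift depends on letter class: consonant b→g is +5, but vowel a→l is +11. The rule splits by letter class: vowels +11, consonants +5.
On ultra: u(vowel)+11=f, l(cons)+5=q, t(cons)+5=y, r(cons)+5=w, a(vowel)+11=l.

fqywl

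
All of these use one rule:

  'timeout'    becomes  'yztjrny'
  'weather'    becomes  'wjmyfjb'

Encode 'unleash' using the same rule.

The word is reversed, then every letter is shifted forward by 5.
For unleash: reverse → hsaelnu; then shift: h+5=m, s+5=x, a+5=f, e+5=j, l+5=q, n+5=s, u+5=z.

mxfjqsz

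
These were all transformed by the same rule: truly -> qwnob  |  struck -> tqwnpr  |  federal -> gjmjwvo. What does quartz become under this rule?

znvwqy

t(19)→q(16) and r(17)→w(22) fit y≡23x+21 (mod 26); the inverse of 23 mod 26 is 17. This is an affine cipher: with a=0,…,z=25, each position x becomes (23x+21) mod 26.
For quartz: q(16)→23·16+21≡25=z; u(20)→23·20+21≡13=n; a(0)→23·0+21≡21=v; r(17)→23·17+21≡22=w; t(19)→23·19+21≡16=q; z(25)→23·25+21≡24=y (all mod 26).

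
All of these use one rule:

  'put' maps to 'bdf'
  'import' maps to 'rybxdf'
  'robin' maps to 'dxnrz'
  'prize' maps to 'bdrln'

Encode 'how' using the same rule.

The shift depends on letter class: consonant p→b is +12, but vowel u→d is +9. The rule splits by letter class: vowels +9, consonants +12.
On how: h(cons)+12=t, o(vowel)+9=x, w(cons)+12=i.

txi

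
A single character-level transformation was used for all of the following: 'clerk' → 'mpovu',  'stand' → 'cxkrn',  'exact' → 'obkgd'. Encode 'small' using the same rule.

cqkpv

It's a Vigenère-style cipher with numeric key [10,4]: position i shifts by key[i mod 2].
On small: s+10=c, m+4=q, a+10=k, l+4=p, l+10=v.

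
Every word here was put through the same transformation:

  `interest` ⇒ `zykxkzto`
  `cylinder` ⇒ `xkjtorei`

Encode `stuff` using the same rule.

llazy

The output letters match the input read backwards, each shifted +6: interest reversed is tseretni. Read the word backwards and shift each letter +6.
On stuff: reverse → ffuts; then shift: f+6=l, f+6=l, u+6=a, t+6=z, s+6=y.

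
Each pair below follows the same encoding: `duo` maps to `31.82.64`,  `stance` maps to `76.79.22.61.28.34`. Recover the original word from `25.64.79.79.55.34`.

bottle

The formula is n = 3×(alphabet index, a=1) + 19.
Undoing it on 25.64.79.79.55.34: 25→(25−19)÷3=2=b, 64→(64−19)÷3=15=o, 79→(79−19)÷3=20=t, 79→(79−19)÷3=20=t, 55→(55−19)÷3=12=l, 34→(34−19)÷3=5=e.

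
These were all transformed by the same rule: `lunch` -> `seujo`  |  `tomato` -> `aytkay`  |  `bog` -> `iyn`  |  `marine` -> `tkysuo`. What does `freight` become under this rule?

The shift depends on letter class: consonant l→s is +7, but vowel u→e is +10. Two shifts are in play — +10 for a/e/i/o/u, +7 for every other letter.
On freight: f(cons)+7=m, r(cons)+7=y, e(vowel)+10=o, i(vowel)+10=s, g(cons)+7=n, h(cons)+7=o, t(cons)+7=a.

myosnoa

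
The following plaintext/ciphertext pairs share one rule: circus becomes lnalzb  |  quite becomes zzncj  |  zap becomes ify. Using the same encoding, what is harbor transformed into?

The shift depends on letter class: consonant c→l is +9, but vowel i→n is +5. The rule splits by letter class: vowels +5, consonants +9.
For harbor: h(cons)+9=q, a(vowel)+5=f, r(cons)+9=a, b(cons)+9=k, o(vowel)+5=t, r(cons)+9=a.

qfakta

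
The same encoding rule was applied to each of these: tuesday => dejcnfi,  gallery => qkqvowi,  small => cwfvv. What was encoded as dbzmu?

Shifts by position in tuesday: pos 0: t→d (+10), pos 1: u→e (+10), pos 2: e→j (+5), pos 3: s→c (+10), pos 4: d→n (+10), pos 5: a→f (+5) — repeating every 3. The shifts repeat in a cycle of length 3: positions 0,1,… shift by +10, +10, +5, then the pattern repeats.
Decoding dbzmu: d−10=t, b−10=r, z−5=u, m−10=c, u−10=k.

truck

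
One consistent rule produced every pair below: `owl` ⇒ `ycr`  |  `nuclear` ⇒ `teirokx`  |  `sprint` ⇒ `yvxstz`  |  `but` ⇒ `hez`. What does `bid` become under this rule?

The shift depends on letter class: consonant w→c is +6, but vowel o→y is +10. The rule splits by letter class: vowels +10, consonants +6.
Applying it to bid: b(cons)+6=h, i(vowel)+10=s, d(cons)+6=j.

hsj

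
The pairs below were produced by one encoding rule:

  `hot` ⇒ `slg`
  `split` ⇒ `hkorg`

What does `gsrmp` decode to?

think

Each pair mirrors across the alphabet (h↔s, o↔l, t↔g): positions sum to 25. Letters are reflected about the middle of the alphabet (position → 25−position): Atbash.
Decoding gsrmp: g↔t, s↔h, r↔i, m↔n, p↔k.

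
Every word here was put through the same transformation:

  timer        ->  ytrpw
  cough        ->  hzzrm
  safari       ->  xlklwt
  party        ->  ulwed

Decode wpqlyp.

Shifts by position in timer: pos 0: t→y (+5), pos 1: i→t (+11), pos 2: m→r (+5), pos 3: e→p (+11) — repeating every 2. It's a Vigenère-style cipher with numeric key [5,11]: position i shifts by key[i mod 2].
Reversing it on wpqlyp: w−5=r, p−11=e, q−5=l, l−11=a, y−5=t, p−11=e.

relate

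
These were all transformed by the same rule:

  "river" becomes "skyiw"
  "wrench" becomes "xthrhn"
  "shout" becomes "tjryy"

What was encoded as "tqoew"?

Each letter shifts forward by (position + 1), i.e. 1, 2, 3, … — the shift grows by one for each successive letter.
Decoding tqoew: t−1=s, q−2=o, o−3=l, e−4=a, w−5=r.

solar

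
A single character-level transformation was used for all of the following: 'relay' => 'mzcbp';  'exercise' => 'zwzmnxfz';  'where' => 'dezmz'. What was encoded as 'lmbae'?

r(17)→m(12) and e(4)→z(25) fit y≡19x+1 (mod 26); the inverse of 19 mod 26 is 11. Treating letters as 0–25, the rule is x ↦ 19x + 1 (mod 26).
Reversing it on lmbae: l(11)→11·(11−1)≡6=g; m(12)→11·(12−1)≡17=r; b(1)→11·(1−1)≡0=a; a(0)→11·(0−1)≡15=p; e(4)→11·(4−1)≡7=h (all mod 26).

graph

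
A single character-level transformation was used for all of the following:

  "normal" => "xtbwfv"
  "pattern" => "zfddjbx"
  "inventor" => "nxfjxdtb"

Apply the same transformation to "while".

The rule splits by letter class: vowels +5, consonants +10.
On while: w(cons)+10=g, h(cons)+10=r, i(vowel)+5=n, l(cons)+10=v, e(vowel)+5=j.

grnvj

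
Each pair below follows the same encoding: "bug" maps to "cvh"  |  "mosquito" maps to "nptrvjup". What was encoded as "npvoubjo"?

mountain

This is a Caesar cipher with shift 1.
Reversing it on npvoubjo: n−1=m, p−1=o, v−1=u, o−1=n, u−1=t, b−1=a, j−1=i, o−1=n.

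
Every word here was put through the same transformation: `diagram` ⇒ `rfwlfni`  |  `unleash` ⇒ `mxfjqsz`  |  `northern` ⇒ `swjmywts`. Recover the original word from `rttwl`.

groom

Read the word backwards and shift each letter +5.
Reversing it on rttwl: shift back: r−5=m, t−5=o, t−5=o, w−5=r, l−5=g → moorg; then reverse → groom.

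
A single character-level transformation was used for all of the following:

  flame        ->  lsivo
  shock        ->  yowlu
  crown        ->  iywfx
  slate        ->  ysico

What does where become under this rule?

Each letter shifts forward by (position + 6), i.e. 6, 7, 8, … — the shift grows by one for each successive letter.
Applying it to where: w+6=c, h+7=o, e+8=m, r+9=a, e+10=o.

comao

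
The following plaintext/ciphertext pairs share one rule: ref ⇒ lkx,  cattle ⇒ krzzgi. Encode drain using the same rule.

togxj

The output letters match the input read backwards, each shifted +6: ref reversed is fer. Two steps: reverse the string, then apply a Caesar shift of +6.
On drain: reverse → niard; then shift: n+6=t, i+6=o, a+6=g, r+6=x, d+6=j.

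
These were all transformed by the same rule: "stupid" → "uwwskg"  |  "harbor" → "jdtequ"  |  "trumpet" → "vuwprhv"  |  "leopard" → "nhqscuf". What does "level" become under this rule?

The shifts repeat in a cycle of length 2: positions 0,1,… shift by +2, +3, then the pattern repeats.
For level: l+2=n, e+3=h, v+2=x, e+3=h, l+2=n.

nhxhn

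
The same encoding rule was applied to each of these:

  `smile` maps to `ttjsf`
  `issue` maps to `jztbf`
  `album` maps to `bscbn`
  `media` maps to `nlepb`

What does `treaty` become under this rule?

uyfhuf

The shifts repeat in a cycle of length 2: positions 0,1,… shift by +1, +7, then the pattern repeats.
For treaty: t+1=u, r+7=y, e+1=f, a+7=h, t+1=u, y+7=f.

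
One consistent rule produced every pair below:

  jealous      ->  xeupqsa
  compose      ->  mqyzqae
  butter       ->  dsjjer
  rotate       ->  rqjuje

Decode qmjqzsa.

Treating letters as 0–25, the rule is x ↦ 9x + 20 (mod 26).
Undoing it on qmjqzsa: q(16)→3·(16−20)≡14=o; m(12)→3·(12−20)≡2=c; j(9)→3·(9−20)≡19=t; q(16)→3·(16−20)≡14=o; z(25)→3·(25−20)≡15=p; s(18)→3·(18−20)≡20=u; a(0)→3·(0−20)≡18=s (all mod 26).

octopus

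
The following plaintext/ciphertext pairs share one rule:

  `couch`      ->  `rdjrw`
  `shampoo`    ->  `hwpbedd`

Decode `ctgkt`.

Compare letters: c→r is +15, o→d is +15, u→j is +15 — a constant shift. Every letter moves 15 places later in the alphabet, wrapping around z→a.
Decoding ctgkt: c−15=n, t−15=e, g−15=r, k−15=v, t−15=e.

nerve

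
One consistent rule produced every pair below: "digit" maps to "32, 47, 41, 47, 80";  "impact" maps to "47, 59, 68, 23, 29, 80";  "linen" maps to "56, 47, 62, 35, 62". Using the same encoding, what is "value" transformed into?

d(#4)→32 and i(#9)→47: differences scale by 3, so n = 3·pos + 20. The formula is n = 3×(alphabet index, a=1) + 20.
On value: v=22→86, a=1→23, l=12→56, u=21→83, e=5→35.

86, 23, 56, 83, 35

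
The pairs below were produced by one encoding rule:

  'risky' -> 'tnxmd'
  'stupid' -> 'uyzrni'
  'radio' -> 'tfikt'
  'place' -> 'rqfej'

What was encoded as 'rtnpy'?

Shifts by position in risky: pos 0: r→t (+2), pos 1: i→n (+5), pos 2: s→x (+5), pos 3: k→m (+2), pos 4: y→d (+5) — repeating every 3. A repeating key of period 3 is used — shifts +2, +5, +5 over and over.
Decoding rtnpy: r−2=p, t−5=o, n−5=i, p−2=n, y−5=t.

point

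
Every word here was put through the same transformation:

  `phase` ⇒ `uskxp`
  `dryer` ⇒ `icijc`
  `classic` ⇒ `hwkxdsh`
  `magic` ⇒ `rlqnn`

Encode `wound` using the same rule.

A repeating key of period 3 is used — shifts +5, +11, +10 over and over.
On wound: w+5=b, o+11=z, u+10=e, n+5=s, d+11=o.

bzeso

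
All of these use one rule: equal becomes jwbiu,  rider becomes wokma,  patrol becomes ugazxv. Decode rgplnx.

maiden

The shift increases by 1 at each position, starting from +5: 5, 6, 7, ….
Decoding rgplnx: r−5=m, g−6=a, p−7=i, l−8=d, n−9=e, x−10=n.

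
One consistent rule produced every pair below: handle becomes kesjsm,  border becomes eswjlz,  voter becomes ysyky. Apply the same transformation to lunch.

In handle: h→k is +3, a→e is +4, n→s is +5, d→j is +6 — the shift increases by 1 each position. Letter i (0-indexed) is shifted by i+3, so successive shifts are 3, 4, 5, ….
For lunch: l+3=o, u+4=y, n+5=s, c+6=i, h+7=o.

oysio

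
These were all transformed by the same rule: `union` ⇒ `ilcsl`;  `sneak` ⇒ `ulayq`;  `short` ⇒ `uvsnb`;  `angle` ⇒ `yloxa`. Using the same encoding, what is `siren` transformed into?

u(20)→i(8) and n(13)→l(11) fit y≡7x+24 (mod 26); the inverse of 7 mod 26 is 15. This is an affine cipher: with a=0,…,z=25, each position x becomes (7x+24) mod 26.
On siren: s(18)→7·18+24≡20=u; i(8)→7·8+24≡2=c; r(17)→7·17+24≡13=n; e(4)→7·4+24≡0=a; n(13)→7·13+24≡11=l (all mod 26).

ucnal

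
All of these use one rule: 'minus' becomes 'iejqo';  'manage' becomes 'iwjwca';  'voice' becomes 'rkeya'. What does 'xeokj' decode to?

Compare letters: m→i is +22, i→e is +22, n→j is +22 — a constant shift. Every letter moves 22 places later in the alphabet, wrapping around z→a.
Decoding xeokj: x−22=b, e−22=i, o−22=s, k−22=o, j−22=n.

bison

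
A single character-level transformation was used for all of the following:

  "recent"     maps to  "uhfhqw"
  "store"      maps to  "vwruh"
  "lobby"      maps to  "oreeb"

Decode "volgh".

slide

Compare letters: r→u is +3, e→h is +3, c→f is +3 — a constant shift. Every letter moves 3 places later in the alphabet, wrapping around z→a.
Decoding volgh: v−3=s, o−3=l, l−3=i, g−3=d, h−3=e.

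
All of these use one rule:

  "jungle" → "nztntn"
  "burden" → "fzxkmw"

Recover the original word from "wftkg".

sandy

The shift increases by 1 at each position, starting from +4: 4, 5, 6, ….
Decoding wftkg: w−4=s, f−5=a, t−6=n, k−7=d, g−8=y.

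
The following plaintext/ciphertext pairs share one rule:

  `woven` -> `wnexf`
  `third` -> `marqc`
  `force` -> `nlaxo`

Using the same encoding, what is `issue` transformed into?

The output letters match the input read backwards, each shifted +9: woven reversed is nevow. The word is reversed, then every letter is shifted forward by 9.
Applying it to issue: reverse → eussi; then shift: e+9=n, u+9=d, s+9=b, s+9=b, i+9=r.

ndbbr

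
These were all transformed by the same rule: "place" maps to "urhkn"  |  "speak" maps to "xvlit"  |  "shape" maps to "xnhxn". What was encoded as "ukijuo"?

In place: p→u is +5, l→r is +6, a→h is +7, c→k is +8 — the shift increases by 1 each position. The shift increases by 1 at each position, starting from +5: 5, 6, 7, ….
Reversing it on ukijuo: u−5=p, k−6=e, i−7=b, j−8=b, u−9=l, o−10=e.

pebble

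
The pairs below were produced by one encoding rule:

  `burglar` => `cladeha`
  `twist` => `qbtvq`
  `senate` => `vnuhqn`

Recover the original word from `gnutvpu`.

Treating letters as 0–25, the rule is x ↦ 21x + 7 (mod 26).
Reversing it on gnutvpu: g(6)→5·(6−7)≡21=v; n(13)→5·(13−7)≡4=e; u(20)→5·(20−7)≡13=n; t(19)→5·(19−7)≡8=i; v(21)→5·(21−7)≡18=s; p(15)→5·(15−7)≡14=o; u(20)→5·(20−7)≡13=n (all mod 26).

venison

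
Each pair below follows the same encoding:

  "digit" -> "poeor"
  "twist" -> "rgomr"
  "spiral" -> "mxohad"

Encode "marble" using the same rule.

d(3)→p(15) and i(8)→o(14) fit y≡5x+0 (mod 26); the inverse of 5 mod 26 is 21. This is an affine cipher: with a=0,…,z=25, each position x becomes (5x+0) mod 26.
Applying it to marble: m(12)→5·12+0≡8=i; a(0)→5·0+0≡0=a; r(17)→5·17+0≡7=h; b(1)→5·1+0≡5=f; l(11)→5·11+0≡3=d; e(4)→5·4+0≡20=u (all mod 26).

iahfdu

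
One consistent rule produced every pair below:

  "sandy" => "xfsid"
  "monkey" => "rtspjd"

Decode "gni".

bid

Compare letters: s→x is +5, a→f is +5, n→s is +5 — a constant shift. Each letter is shifted forward by 5 in the alphabet (a Caesar shift of +5).
Undoing it on gni: g−5=b, n−5=i, i−5=d.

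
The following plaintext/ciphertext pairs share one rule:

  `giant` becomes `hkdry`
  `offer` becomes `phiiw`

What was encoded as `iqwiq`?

The shift increases by 1 at each position, starting from +1: 1, 2, 3, ….
Reversing it on iqwiq: i−1=h, q−2=o, w−3=t, i−4=e, q−5=l.

hotel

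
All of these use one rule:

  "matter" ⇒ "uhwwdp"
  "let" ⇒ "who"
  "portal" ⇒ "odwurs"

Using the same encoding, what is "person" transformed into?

qrvuhs

Two steps: reverse the string, then apply a Caesar shift of +3.
On person: reverse → nosrep; then shift: n+3=q, o+3=r, s+3=v, r+3=u, e+3=h, p+3=s.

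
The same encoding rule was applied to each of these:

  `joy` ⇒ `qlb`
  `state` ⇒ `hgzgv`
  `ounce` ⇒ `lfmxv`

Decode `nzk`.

This is the alphabet-reversal cipher (Atbash): a becomes z, b becomes y, etc.
Decoding nzk: n↔m, z↔a, k↔p.

map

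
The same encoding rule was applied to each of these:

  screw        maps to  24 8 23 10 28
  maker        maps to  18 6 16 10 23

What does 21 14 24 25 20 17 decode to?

s is letter #19 and maps to 24: an offset of 5. The number is (letter's place in the alphabet, a=1) + 5.
Decoding 21 14 24 25 20 17: 21→(21−5)÷1=16=p, 14→(14−5)÷1=9=i, 24→(24−5)÷1=19=s, 25→(25−5)÷1=20=t, 20→(20−5)÷1=15=o, 17→(17−5)÷1=12=l.

pistol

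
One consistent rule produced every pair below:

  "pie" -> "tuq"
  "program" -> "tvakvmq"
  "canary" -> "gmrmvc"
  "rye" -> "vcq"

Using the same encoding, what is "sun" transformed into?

The shift depends on letter class: consonant p→t is +4, but vowel i→u is +12. Two shifts are in play — +12 for a/e/i/o/u, +4 for every other letter.
For sun: s(cons)+4=w, u(vowel)+12=g, n(cons)+4=r.

wgr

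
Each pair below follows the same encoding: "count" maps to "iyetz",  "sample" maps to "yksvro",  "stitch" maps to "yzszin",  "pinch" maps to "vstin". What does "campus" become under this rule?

iksvey

The shift depends on letter class: consonant c→i is +6, but vowel o→y is +10. Vowels shift forward by 10 and consonants shift forward by 6.
On campus: c(cons)+6=i, a(vowel)+10=k, m(cons)+6=s, p(cons)+6=v, u(vowel)+10=e, s(cons)+6=y.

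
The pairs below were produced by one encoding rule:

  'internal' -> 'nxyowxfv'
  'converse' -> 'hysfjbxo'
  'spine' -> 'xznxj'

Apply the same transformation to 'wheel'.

Shifts by position in internal: pos 0: i→n (+5), pos 1: n→x (+10), pos 2: t→y (+5), pos 3: e→o (+10) — repeating every 2. The shifts repeat in a cycle of length 2: positions 0,1,… shift by +5, +10, then the pattern repeats.
On wheel: w+5=b, h+10=r, e+5=j, e+10=o, l+5=q.

brjoq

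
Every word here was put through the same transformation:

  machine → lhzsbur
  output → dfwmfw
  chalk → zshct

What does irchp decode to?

delay

m(12)→l(11) and a(0)→h(7) fit y≡9x+7 (mod 26); the inverse of 9 mod 26 is 3. This is an affine cipher: with a=0,…,z=25, each position x becomes (9x+7) mod 26.
Reversing it on irchp: i(8)→3·(8−7)≡3=d; r(17)→3·(17−7)≡4=e; c(2)→3·(2−7)≡11=l; h(7)→3·(7−7)≡0=a; p(15)→3·(15−7)≡24=y (all mod 26).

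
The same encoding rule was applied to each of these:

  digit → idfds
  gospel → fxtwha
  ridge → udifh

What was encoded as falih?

d(3)→i(8) and i(8)→d(3) fit y≡25x+11 (mod 26); the inverse of 25 mod 26 is 25. Each letter's alphabet position (a=0..z=25) is mapped through 25·x+11 mod 26 — an affine cipher.
Decoding falih: f(5)→25·(5−11)≡6=g; a(0)→25·(0−11)≡11=l; l(11)→25·(11−11)≡0=a; i(8)→25·(8−11)≡3=d; h(7)→25·(7−11)≡4=e (all mod 26).

glade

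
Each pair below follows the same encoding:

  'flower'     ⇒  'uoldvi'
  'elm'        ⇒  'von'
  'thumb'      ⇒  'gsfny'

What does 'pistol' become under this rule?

krhglo

Each pair mirrors across the alphabet (f↔u, l↔o, o↔l): positions sum to 25. This is the alphabet-reversal cipher (Atbash): a becomes z, b becomes y, etc.
Applying it to pistol: p↔k, i↔r, s↔h, t↔g, o↔l, l↔o.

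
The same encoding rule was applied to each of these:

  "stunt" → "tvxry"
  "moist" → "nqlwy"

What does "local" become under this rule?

mqfeq

Each letter shifts forward by (position + 1), i.e. 1, 2, 3, … — the shift grows by one for each successive letter.
For local: l+1=m, o+2=q, c+3=f, a+4=e, l+5=q.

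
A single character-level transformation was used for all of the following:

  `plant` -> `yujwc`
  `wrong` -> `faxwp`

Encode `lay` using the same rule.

ujh

Compare letters: p→y is +9, l→u is +9, a→j is +9 — a constant shift. Each letter is shifted forward by 9 in the alphabet (a Caesar shift of +9).
On lay: l+9=u, a+9=j, y+9=h.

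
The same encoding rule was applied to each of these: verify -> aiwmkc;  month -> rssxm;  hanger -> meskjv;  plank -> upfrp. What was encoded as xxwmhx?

strict

Shifts by position in verify: pos 0: v→a (+5), pos 1: e→i (+4), pos 2: r→w (+5), pos 3: i→m (+4) — repeating every 2. It's a Vigenère-style cipher with numeric key [5,4]: position i shifts by key[i mod 2].
Undoing it on xxwmhx: x−5=s, x−4=t, w−5=r, m−4=i, h−5=c, x−4=t.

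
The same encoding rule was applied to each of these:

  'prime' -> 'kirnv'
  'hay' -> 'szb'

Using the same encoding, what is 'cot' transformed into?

xlg

Each pair mirrors across the alphabet (p↔k, r↔i, i↔r): positions sum to 25. This is the alphabet-reversal cipher (Atbash): a becomes z, b becomes y, etc.
On cot: c↔x, o↔l, t↔g.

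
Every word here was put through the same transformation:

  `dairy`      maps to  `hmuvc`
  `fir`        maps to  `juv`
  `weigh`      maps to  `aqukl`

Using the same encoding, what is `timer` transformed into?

Two shifts are in play — +12 for a/e/i/o/u, +4 for every other letter.
Applying it to timer: t(cons)+4=x, i(vowel)+12=u, m(cons)+4=q, e(vowel)+12=q, r(cons)+4=v.

xuqqv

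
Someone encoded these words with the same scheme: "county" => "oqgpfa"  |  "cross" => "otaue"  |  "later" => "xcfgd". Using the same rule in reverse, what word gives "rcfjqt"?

father

It's a Vigenère-style cipher with numeric key [12,2]: position i shifts by key[i mod 2].
Undoing it on rcfjqt: r−12=f, c−2=a, f−12=t, j−2=h, q−12=e, t−2=r.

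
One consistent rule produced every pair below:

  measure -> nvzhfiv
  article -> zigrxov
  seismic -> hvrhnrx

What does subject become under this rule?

Each pair mirrors across the alphabet (m↔n, e↔v, a↔z): positions sum to 25. This is the alphabet-reversal cipher (Atbash): a becomes z, b becomes y, etc.
Applying it to subject: s↔h, u↔f, b↔y, j↔q, e↔v, c↔x, t↔g.

hfyqvxg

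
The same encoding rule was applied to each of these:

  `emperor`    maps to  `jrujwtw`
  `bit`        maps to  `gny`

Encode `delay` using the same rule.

Every letter moves 5 places later in the alphabet, wrapping around z→a.
On delay: d+5=i, e+5=j, l+5=q, a+5=f, y+5=d.

ijqfd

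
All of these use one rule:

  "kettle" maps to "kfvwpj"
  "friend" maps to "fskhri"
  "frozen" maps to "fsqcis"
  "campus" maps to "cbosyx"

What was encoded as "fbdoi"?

fable

In kettle: k→k is +0, e→f is +1, t→v is +2, t→w is +3 — the shift increases by 1 each position. Each letter shifts forward by its position index (0, 1, 2, …) — the shift grows by one for each successive letter.
Decoding fbdoi: f−0=f, b−1=a, d−2=b, o−3=l, i−4=e.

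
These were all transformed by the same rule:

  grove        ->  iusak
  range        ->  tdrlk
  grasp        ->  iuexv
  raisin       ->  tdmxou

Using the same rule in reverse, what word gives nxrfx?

lunar

In grove: g→i is +2, r→u is +3, o→s is +4, v→a is +5 — the shift increases by 1 each position. Letter i (0-indexed) is shifted by i+2, so successive shifts are 2, 3, 4, ….
Undoing it on nxrfx: n−2=l, x−3=u, r−4=n, f−5=a, x−6=r.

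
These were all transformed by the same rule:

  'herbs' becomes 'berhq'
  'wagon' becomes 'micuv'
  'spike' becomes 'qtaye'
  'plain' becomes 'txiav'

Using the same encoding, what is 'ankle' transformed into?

h(7)→b(1) and e(4)→e(4) fit y≡25x+8 (mod 26); the inverse of 25 mod 26 is 25. Each letter's alphabet position (a=0..z=25) is mapped through 25·x+8 mod 26 — an affine cipher.
On ankle: a(0)→25·0+8≡8=i; n(13)→25·13+8≡21=v; k(10)→25·10+8≡24=y; l(11)→25·11+8≡23=x; e(4)→25·4+8≡4=e (all mod 26).

ivyxe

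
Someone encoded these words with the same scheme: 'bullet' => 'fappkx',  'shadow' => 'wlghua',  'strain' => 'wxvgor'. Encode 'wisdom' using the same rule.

The shift depends on letter class: consonant b→f is +4, but vowel u→a is +6. The rule splits by letter class: vowels +6, consonants +4.
Applying it to wisdom: w(cons)+4=a, i(vowel)+6=o, s(cons)+4=w, d(cons)+4=h, o(vowel)+6=u, m(cons)+4=q.

aowhuq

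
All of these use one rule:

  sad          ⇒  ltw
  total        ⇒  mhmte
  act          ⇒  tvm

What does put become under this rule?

inm

Compare letters: s→l is +19, a→t is +19, d→w is +19 — a constant shift. It's a constant shift of +19 (ROT19).
For put: p+19=i, u+19=n, t+19=m.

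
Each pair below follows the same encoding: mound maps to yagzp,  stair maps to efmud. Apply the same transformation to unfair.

gzrmud

Compare letters: m→y is +12, o→a is +12, u→g is +12 — a constant shift. It's a constant shift of +12 (ROT12).
On unfair: u+12=g, n+12=z, f+12=r, a+12=m, i+12=u, r+12=d.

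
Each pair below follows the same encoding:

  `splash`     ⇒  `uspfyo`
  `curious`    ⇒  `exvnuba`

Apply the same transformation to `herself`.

jhvxksn

In splash: s→u is +2, p→s is +3, l→p is +4, a→f is +5 — the shift increases by 1 each position. Letter i (0-indexed) is shifted by i+2, so successive shifts are 2, 3, 4, ….
For herself: h+2=j, e+3=h, r+4=v, s+5=x, e+6=k, l+7=s, f+8=n.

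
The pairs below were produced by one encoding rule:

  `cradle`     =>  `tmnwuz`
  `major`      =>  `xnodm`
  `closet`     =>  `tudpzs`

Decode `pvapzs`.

sunset

c(2)→t(19) and r(17)→m(12) fit y≡3x+13 (mod 26); the inverse of 3 mod 26 is 9. Each letter's alphabet position (a=0..z=25) is mapped through 3·x+13 mod 26 — an affine cipher.
Decoding pvapzs: p(15)→9·(15−13)≡18=s; v(21)→9·(21−13)≡20=u; a(0)→9·(0−13)≡13=n; p(15)→9·(15−13)≡18=s; z(25)→9·(25−13)≡4=e; s(18)→9·(18−13)≡19=t (all mod 26).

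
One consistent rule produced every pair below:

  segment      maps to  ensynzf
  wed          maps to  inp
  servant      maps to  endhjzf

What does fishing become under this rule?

rretrzs

The shift depends on letter class: consonant s→e is +12, but vowel e→n is +9. The rule splits by letter class: vowels +9, consonants +12.
Applying it to fishing: f(cons)+12=r, i(vowel)+9=r, s(cons)+12=e, h(cons)+12=t, i(vowel)+9=r, n(cons)+12=z, g(cons)+12=s.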